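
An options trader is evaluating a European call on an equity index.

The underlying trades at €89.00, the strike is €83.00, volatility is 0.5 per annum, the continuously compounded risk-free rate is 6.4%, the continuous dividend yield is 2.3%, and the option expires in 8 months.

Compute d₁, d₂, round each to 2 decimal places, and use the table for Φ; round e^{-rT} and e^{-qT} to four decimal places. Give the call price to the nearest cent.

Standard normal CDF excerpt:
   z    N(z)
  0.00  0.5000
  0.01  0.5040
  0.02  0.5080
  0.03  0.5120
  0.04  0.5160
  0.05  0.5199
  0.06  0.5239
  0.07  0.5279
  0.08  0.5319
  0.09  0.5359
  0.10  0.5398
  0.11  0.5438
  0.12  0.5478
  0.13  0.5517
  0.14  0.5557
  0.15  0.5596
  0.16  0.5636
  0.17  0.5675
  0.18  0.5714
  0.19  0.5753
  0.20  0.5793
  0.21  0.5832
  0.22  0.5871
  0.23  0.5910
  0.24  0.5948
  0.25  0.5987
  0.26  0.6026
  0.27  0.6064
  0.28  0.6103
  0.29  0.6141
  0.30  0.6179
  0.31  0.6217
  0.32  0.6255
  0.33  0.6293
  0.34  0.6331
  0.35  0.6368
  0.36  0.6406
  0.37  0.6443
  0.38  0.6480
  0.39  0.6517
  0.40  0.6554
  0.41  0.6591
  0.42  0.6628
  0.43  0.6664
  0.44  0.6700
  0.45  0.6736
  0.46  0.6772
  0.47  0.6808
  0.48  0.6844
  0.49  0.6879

€18.00

T = 0.6667;  σ√T = 0.4082
d₁ = [ln(89/83) + (0.064 − 0.023 + 0.5²/2)·0.6667] / 0.4082 = [0.0698 + 0.1107] / 0.4082 = 0.4420 → 0.44
d₂ = d₁ − σ√T = 0.4420 − 0.4082 = 0.0338 → 0.03
e^(−qT) = e^(−0.023·0.6667) = 0.9848;  e^(−rT) = e^(−0.064·0.6667) = 0.9582
N(d₁) = N(0.44) = 0.6700;  N(d₂) = N(0.03) = 0.5120
C = 89·0.9848·0.6700 − 83·0.9582·0.5120 = 58.7236 − 40.7197 = 18.0040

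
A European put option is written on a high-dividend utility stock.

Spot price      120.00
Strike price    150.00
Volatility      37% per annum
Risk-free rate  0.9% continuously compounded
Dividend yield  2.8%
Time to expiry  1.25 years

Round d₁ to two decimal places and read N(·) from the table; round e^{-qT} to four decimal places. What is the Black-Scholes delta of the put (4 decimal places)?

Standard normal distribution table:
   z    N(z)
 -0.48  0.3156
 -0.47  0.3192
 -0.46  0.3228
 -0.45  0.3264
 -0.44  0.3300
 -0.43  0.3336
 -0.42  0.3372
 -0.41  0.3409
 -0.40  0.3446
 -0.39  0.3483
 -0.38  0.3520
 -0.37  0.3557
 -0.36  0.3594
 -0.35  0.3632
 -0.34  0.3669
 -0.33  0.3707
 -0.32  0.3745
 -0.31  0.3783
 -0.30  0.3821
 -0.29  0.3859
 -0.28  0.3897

σ√T = 0.37·√1.25 = 0.4137
d₁ = [ln(120/150) + (0.009 − 0.028 + 0.37²/2)·1.25] / 0.4137 = [-0.2231 + 0.0618] / 0.4137 = -0.3900 ⇒ -0.39
N(d₁) = N(-0.39) = 0.3483
Δ_put = e^(−qT)·(N(d₁) − 1) = 0.9656·(0.3483 − 1) = -0.6293

-0.6293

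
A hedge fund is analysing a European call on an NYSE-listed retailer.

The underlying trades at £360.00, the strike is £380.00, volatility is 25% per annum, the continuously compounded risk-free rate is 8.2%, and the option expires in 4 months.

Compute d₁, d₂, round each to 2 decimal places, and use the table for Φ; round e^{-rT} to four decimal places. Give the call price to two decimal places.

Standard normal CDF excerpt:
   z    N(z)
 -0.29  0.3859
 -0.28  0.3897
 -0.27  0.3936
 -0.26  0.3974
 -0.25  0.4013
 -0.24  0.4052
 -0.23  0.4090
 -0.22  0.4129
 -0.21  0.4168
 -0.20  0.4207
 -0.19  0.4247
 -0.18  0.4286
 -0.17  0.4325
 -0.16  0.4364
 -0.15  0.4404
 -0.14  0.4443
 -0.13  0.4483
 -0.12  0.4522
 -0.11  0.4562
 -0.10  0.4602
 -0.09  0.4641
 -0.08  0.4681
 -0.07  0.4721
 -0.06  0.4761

T = 0.3333;  σ√T = 0.1443
d₁ = [ln(360/380) + (0.082 + 0.25²/2)·0.3333] / 0.1443 = [-0.0541 + 0.0377] / 0.1443 = -0.1130 ⇒ -0.11
d₂ = d₁ − σ√T = -0.1130 − 0.1443 = -0.2574 ⇒ -0.26
e^(−rT) = e^(−0.082·0.3333) = 0.9730
N(d₁) = N(-0.11) = 0.4562;  N(d₂) = N(-0.26) = 0.3974
C = 360·0.4562 − 380·0.9730·0.3974 = 164.2320 − 146.9347 = 17.2973

£17.30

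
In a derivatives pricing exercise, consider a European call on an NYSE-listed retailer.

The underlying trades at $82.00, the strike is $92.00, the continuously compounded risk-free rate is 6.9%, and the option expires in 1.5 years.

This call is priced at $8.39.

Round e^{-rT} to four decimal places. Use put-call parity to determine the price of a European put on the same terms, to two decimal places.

$9.35

e^(−rT) = e^(−0.069·1.5) = 0.9017
Put-call parity: C − P = S − K·e^(−rT) = 82 − 92·0.9017 = 82 − 82.9564 = -0.9564
P = C − (C − P) = 8.39 − (-0.9564) = 9.3464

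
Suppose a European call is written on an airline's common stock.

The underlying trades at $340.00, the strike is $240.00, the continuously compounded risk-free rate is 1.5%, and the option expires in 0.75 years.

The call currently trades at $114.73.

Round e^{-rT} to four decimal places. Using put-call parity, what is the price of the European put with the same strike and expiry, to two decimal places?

$12.04

e^(−rT) = e^(−0.015·0.75) = 0.9888
Put-call parity: C − P = S − K·e^(−rT) = 340 − 240·0.9888 = 340 − 237.3120 = 102.6880
P = C − (C − P) = 114.73 − (102.6880) = 12.0420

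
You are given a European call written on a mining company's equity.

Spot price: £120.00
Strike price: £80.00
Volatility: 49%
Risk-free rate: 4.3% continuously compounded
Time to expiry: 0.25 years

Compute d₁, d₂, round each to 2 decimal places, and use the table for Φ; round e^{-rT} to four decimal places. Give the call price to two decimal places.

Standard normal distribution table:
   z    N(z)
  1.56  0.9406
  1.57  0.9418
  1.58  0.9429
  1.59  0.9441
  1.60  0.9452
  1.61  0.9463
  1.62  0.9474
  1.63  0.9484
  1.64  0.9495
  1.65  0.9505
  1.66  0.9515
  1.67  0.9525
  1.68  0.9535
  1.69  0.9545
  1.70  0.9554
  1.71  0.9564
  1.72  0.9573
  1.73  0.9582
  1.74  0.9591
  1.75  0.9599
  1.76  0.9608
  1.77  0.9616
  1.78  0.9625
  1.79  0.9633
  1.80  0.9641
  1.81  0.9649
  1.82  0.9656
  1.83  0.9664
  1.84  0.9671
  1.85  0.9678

T = 0.25;  σ√T = 0.2450
d₁ = [ln(120/80) + (0.043 + 0.49²/2)·0.25] / 0.2450 = [0.4055 + 0.0408] / 0.2450 = 1.8213 ≈ 1.82
d₂ = d₁ − σ√T = 1.8213 − 0.2450 = 1.5763 ≈ 1.58
exp(−rT) = exp(−0.043·0.25) = 0.9893
N(d₁) = N(1.82) = 0.9656;  N(d₂) = N(1.58) = 0.9429
C = 120·0.9656 − 80·0.9893·0.9429 = 115.8720 − 74.6249 = 41.2471

£41.25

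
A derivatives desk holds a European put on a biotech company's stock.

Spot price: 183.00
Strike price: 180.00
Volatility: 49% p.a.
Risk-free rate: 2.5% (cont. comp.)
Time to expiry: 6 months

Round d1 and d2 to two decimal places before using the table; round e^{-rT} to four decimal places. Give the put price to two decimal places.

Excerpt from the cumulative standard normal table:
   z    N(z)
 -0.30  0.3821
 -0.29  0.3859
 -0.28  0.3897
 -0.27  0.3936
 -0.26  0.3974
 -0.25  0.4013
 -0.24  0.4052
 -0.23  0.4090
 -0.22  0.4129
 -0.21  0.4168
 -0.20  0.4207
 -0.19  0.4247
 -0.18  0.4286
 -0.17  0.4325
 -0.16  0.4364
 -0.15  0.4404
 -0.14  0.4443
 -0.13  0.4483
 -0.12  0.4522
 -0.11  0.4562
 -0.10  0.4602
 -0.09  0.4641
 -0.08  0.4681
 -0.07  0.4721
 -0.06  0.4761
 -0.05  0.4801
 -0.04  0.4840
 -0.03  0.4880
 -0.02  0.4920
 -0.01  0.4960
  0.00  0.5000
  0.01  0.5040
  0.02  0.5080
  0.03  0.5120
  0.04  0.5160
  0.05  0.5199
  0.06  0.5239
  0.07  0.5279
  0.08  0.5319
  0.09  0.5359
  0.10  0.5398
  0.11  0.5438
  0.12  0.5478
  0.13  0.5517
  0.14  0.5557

σ√T = 0.49·√0.5 = 0.3465
ln(S/K) + (r + σ²/2)T = ln(183/180) + (0.025 + 0.49²/2)·0.5 = 0.0165 + 0.0725 = 0.0891
d₁ = 0.0891 / 0.3465 = 0.2570 ≈ 0.26
d₂ = d₁ − σ√T = 0.2570 − 0.3465 = -0.0895 ≈ -0.09
exp(−rT) = exp(−0.025·0.5) = 0.9876
N(−d₂) = N(0.09) = 0.5359;  N(−d₁) = N(-0.26) = 0.3974
P = 180·0.9876·0.5359 − 183·0.3974 = 95.2659 − 72.7242 = 22.5417

22.54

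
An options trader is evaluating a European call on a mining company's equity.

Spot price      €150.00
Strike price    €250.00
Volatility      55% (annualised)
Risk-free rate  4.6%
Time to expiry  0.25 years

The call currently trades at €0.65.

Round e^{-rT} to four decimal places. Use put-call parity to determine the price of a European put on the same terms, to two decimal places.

€97.80

e^(−rT) = e^(−0.046·0.25) = 0.9886
Put-call parity: C − P = S − K·e^(−rT) = 150 − 250·0.9886 = 150 − 247.1500 = -97.1500
P = C − (C − P) = 0.65 − (-97.1500) = 97.8000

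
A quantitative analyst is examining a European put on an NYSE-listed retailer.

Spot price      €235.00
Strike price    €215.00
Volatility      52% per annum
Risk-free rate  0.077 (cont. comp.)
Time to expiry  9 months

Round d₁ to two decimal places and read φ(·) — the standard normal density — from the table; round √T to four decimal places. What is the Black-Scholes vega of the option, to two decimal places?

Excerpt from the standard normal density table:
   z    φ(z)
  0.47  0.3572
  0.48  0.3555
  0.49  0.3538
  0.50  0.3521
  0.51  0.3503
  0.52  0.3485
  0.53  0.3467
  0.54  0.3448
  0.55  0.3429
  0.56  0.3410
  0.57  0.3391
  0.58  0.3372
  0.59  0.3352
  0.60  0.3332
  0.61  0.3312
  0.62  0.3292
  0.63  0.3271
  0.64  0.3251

T = 0.75;  σ√T = 0.4503
d₁ = [ln(235/215) + (0.077 + 0.52²/2)·0.75] / 0.4503 = [0.0889 + 0.1592] / 0.4503 = 0.5509 → 0.55
√T = √0.75 = 0.8660
φ(d₁) = φ(0.55) = 0.3429
vega = S·φ(d₁)·√T = 235·0.3429·0.8660 = 69.7836

69.78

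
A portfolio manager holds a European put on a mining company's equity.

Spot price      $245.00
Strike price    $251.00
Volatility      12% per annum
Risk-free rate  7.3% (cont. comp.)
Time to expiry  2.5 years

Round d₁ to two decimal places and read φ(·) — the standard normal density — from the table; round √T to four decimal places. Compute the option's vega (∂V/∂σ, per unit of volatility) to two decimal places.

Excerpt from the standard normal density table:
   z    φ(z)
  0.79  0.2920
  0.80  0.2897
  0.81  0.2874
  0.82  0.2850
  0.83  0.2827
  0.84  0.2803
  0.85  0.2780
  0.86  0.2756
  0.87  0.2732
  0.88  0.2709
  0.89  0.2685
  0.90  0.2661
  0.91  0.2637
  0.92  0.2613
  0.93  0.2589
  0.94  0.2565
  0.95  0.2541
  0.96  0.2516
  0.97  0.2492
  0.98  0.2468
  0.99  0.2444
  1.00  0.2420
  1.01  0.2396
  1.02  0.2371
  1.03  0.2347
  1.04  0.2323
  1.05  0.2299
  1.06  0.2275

T = 2.5;  σ√T = 0.1897
d₁ = [ln(245/251) + (0.073 + 0.12²/2)·2.5] / 0.1897 = [-0.0242 + 0.2005] / 0.1897 = 0.9292 → 0.93
√T = √2.5 = 1.5811
φ(d₁) = φ(0.93) = 0.2589
vega = S·φ(d₁)·√T = 245·0.2589·1.5811 = 100.2900

100.29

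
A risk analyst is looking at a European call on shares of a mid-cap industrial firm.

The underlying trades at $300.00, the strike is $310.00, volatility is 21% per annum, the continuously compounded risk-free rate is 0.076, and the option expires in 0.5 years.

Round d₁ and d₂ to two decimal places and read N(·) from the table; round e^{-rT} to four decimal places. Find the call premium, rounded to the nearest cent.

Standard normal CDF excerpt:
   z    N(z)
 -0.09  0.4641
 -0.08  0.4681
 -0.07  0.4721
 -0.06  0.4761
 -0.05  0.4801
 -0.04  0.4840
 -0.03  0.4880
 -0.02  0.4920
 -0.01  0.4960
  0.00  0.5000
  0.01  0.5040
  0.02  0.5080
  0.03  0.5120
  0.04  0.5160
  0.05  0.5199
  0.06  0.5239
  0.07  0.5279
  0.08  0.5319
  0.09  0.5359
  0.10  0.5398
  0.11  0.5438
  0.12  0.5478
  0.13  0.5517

σ√T = 0.21 × 0.7071 = 0.1485
ln(S/K) + (r + σ²/2)T = ln(300/310) + (0.076 + 0.21²/2)·0.5 = -0.0328 + 0.0490 = 0.0162
d₁ = 0.0162 / 0.1485 = 0.1093 which rounds to 0.11
d₂ = d₁ − σ√T = 0.1093 − 0.1485 = -0.0392 which rounds to -0.04
e^(−rT) = e^(−0.076·0.5) = 0.9627
N(d₁) = N(0.11) = 0.5438;  N(d₂) = N(-0.04) = 0.4840
C = 300·0.5438 − 310·0.9627·0.4840 = 163.1400 − 144.4435 = 18.6965

$18.70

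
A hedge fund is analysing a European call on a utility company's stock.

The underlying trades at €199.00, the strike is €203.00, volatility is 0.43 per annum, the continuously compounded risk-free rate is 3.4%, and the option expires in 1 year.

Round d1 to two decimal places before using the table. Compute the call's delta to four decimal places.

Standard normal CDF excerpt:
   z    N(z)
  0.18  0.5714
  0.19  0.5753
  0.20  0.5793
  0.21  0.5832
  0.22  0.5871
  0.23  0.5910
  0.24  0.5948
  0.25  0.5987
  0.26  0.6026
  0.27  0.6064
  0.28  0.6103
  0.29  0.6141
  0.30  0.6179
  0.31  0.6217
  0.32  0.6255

σ√T = 0.43 × 1.0000 = 0.4300
d₁ = [ln(199/203) + (0.034 + 0.43²/2)·1] / 0.4300 = [-0.0199 + 0.1265] / 0.4300 = 0.2478 ⇒ 0.25
N(d₁) = N(0.25) = 0.5987
Δ_call = N(d₁) = 0.5987

0.5987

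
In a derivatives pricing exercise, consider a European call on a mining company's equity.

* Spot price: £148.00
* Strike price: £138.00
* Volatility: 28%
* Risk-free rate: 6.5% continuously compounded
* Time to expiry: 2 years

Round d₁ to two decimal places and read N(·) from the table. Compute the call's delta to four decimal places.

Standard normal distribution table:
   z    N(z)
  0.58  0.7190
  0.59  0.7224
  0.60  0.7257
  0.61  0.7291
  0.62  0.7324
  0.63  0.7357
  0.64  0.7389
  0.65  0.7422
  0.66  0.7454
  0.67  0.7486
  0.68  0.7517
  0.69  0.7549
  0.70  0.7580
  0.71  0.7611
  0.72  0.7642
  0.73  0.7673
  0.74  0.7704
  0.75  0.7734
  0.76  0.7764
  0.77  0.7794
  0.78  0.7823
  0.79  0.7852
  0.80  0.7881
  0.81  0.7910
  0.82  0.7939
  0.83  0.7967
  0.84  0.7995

σ√T = 0.28 × 1.4142 = 0.3960
d₁ = [ln(148/138) + (0.065 + 0.28²/2)·2] / 0.3960 = [0.0700 + 0.2084] / 0.3960 = 0.7030 which rounds to 0.70
N(d₁) = N(0.70) = 0.7580
Δ_call = N(d₁) = 0.7580

0.7580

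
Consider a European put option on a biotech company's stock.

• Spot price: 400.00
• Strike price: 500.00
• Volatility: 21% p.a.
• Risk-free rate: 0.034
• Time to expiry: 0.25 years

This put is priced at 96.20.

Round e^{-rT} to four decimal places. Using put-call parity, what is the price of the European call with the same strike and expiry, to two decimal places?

exp(−rT) = exp(−0.034·0.25) = 0.9915
Put-call parity: C − P = S − K·e^(−rT) = 400 − 500·0.9915 = 400 − 495.7500 = -95.7500
C = P + (C − P) = 96.20 + (-95.7500) = 0.4500

0.45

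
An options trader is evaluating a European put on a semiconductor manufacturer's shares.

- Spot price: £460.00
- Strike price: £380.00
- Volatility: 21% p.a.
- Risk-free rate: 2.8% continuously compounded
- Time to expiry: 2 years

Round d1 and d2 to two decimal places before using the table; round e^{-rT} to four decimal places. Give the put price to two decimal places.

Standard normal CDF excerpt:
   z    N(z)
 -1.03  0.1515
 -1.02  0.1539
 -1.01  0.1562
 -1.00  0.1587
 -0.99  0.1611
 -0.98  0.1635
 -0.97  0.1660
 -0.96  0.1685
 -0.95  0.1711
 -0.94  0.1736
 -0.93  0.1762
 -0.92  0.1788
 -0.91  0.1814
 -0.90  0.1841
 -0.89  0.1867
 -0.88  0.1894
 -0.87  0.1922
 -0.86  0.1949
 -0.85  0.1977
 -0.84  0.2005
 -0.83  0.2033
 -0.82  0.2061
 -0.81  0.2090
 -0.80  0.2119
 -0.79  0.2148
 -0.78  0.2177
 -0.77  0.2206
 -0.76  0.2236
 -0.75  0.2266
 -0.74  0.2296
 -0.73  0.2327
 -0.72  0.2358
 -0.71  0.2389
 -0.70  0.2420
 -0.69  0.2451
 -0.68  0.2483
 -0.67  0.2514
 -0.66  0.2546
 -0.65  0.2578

£14.00

T = 2;  σ√T = 0.2970
ln(S/K) + (r + σ²/2)T = ln(460/380) + (0.028 + 0.21²/2)·2 = 0.1911 + 0.1001 = 0.2912
d₁ = 0.2912 / 0.2970 = 0.9804 which rounds to 0.98
d₂ = d₁ − σ√T = 0.9804 − 0.2970 = 0.6834 which rounds to 0.68
e^(−rT) = e^(−0.028·2) = 0.9455
N(−d₂) = N(-0.68) = 0.2483;  N(−d₁) = N(-0.98) = 0.1635
P = 380·0.9455·0.2483 − 460·0.1635 = 89.2117 − 75.2100 = 14.0017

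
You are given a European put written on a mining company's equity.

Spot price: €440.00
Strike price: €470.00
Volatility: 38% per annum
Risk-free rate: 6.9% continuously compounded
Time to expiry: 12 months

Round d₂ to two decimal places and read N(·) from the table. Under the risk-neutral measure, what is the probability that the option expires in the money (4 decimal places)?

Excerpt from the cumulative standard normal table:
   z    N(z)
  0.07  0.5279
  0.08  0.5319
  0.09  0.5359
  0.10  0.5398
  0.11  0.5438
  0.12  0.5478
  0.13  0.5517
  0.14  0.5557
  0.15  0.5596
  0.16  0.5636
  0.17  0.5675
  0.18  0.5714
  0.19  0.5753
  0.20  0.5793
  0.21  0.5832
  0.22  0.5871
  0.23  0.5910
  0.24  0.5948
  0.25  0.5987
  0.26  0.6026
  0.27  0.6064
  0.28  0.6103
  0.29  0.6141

0.5714

T = 1;  σ√T = 0.3800
d₁ = [ln(440/470) + (0.069 + 0.38²/2)·1] / 0.3800 = [-0.0660 + 0.1412] / 0.3800 = 0.1980 ⇒ 0.20
d₂ = d₁ − σ√T = 0.1980 − 0.3800 = -0.1820 ⇒ -0.18
Risk-neutral Pr[S_T < K] = N(−d₂) = N(0.18) = 0.5714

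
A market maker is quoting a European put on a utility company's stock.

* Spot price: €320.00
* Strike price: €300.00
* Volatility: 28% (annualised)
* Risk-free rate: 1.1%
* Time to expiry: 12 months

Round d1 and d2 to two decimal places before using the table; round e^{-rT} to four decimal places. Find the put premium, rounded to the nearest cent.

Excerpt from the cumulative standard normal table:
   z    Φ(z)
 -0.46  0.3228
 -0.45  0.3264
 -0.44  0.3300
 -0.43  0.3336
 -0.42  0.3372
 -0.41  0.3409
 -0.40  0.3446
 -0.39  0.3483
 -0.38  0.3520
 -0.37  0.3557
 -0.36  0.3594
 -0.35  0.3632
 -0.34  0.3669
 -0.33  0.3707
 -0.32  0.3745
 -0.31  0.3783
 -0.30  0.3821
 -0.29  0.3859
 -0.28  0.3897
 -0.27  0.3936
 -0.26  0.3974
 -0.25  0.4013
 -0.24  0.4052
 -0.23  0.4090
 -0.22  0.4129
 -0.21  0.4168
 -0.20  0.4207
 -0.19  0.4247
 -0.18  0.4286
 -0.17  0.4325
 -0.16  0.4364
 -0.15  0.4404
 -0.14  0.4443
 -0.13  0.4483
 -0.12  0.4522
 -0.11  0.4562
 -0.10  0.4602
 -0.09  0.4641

σ√T = 0.28·√1 = 0.2800
d₁ = [ln(320/300) + (0.011 + 0.28²/2)·1] / 0.2800 = [0.0645 + 0.0502] / 0.2800 = 0.4098 → 0.41
d₂ = d₁ − σ√T = 0.4098 − 0.2800 = 0.1298 → 0.13
exp(−rT) = exp(−0.011·1) = 0.9891
P = 300·0.9891·N(-0.13) − 320·N(-0.41) = 300·0.9891·0.4483 − 320·0.3409 = 133.0241 − 109.0880 = 23.9361

€23.94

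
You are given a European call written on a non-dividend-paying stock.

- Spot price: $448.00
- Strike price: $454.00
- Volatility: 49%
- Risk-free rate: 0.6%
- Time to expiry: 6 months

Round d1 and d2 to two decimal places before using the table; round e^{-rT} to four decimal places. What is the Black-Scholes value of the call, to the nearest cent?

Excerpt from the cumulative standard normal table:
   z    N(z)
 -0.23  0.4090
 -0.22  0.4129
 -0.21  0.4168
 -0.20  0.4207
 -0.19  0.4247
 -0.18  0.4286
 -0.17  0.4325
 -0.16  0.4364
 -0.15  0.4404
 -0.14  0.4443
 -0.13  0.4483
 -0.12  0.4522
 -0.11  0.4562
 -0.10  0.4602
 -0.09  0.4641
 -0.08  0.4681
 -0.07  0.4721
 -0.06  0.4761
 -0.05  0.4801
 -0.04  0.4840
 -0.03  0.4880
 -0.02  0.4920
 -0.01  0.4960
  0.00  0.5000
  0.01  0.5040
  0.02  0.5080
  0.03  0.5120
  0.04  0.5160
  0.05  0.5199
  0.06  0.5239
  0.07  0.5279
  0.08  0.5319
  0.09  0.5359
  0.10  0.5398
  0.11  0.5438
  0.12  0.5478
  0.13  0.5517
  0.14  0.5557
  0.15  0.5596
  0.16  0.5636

$58.53

σ√T = 0.49 × 0.7071 = 0.3465
d₁ = [ln(448/454) + (0.006 + ½·0.49²)·0.5] / (σ√T) = (-0.0133 + 0.0630) / 0.3465 = 0.1435 which rounds to 0.14
d₂ = 0.1435 − 0.3465 = -0.2030 which rounds to -0.20
exp(−rT) = exp(−0.006·0.5) = 0.9970
N(d₁) = N(0.14) = 0.5557;  N(d₂) = N(-0.20) = 0.4207
C = 448·0.5557 − 454·0.9970·0.4207 = 248.9536 − 190.4248 = 58.5288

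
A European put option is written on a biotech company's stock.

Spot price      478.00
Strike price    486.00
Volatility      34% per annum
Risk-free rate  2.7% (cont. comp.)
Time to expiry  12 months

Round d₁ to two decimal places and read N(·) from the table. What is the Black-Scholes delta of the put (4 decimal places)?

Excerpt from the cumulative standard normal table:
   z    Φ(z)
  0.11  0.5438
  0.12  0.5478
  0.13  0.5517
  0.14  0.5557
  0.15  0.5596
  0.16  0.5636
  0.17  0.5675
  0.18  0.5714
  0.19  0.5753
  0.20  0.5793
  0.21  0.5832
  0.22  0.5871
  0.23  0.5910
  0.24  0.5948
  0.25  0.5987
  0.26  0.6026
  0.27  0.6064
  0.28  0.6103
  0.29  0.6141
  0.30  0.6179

σ√T = 0.34 × 1.0000 = 0.3400
ln(S/K) + (r + σ²/2)T = ln(478/486) + (0.027 + 0.34²/2)·1 = -0.0166 + 0.0848 = 0.0682
d₁ = 0.0682 / 0.3400 = 0.2006 ⇒ 0.20
N(d₁) = N(0.20) = 0.5793
Δ_put = N(d₁) − 1 = 0.5793 − 1 = -0.4207

-0.4207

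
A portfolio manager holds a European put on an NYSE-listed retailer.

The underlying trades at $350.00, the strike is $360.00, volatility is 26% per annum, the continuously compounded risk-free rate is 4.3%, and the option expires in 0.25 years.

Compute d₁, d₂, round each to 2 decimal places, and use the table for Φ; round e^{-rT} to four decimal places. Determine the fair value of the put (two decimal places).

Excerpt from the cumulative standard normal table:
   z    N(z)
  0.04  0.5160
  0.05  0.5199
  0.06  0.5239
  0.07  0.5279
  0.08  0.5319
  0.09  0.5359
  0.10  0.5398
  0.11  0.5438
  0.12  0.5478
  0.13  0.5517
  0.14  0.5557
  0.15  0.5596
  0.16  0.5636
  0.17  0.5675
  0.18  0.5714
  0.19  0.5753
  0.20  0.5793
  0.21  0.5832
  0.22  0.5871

$21.55

T = 0.25;  σ√T = 0.1300
d₁ = [ln(350/360) + (0.043 + 0.26²/2)·0.25] / 0.1300 = [-0.0282 + 0.0192] / 0.1300 = -0.0690 ≈ -0.07
d₂ = d₁ − σ√T = -0.0690 − 0.1300 = -0.1990 ≈ -0.20
exp(−rT) = exp(−0.043·0.25) = 0.9893
N(−d₂) = N(0.20) = 0.5793;  N(−d₁) = N(0.07) = 0.5279
P = 360·0.9893·0.5793 − 350·0.5279 = 206.3165 − 184.7650 = 21.5515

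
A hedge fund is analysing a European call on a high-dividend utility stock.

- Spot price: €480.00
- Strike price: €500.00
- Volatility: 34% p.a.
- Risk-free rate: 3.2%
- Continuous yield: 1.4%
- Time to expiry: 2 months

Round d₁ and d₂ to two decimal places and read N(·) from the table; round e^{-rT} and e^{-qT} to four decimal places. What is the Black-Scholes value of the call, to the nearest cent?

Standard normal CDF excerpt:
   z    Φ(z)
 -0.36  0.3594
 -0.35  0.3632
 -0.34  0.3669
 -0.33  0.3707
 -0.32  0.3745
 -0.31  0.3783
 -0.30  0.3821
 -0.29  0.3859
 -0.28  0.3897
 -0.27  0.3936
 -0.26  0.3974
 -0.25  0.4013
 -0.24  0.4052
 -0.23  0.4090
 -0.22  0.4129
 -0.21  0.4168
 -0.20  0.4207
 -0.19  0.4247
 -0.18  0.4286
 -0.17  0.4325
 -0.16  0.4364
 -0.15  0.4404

€18.99

σ√T = 0.34·√0.1667 = 0.1388
d₁ = [ln(480/500) + (0.032 − 0.014 + ½·0.34²)·0.1667] / (σ√T) = (-0.0408 + 0.0126) / 0.1388 = -0.2031 which rounds to -0.20
d₂ = -0.2031 − 0.1388 = -0.3419 which rounds to -0.34
exp(−qT) = exp(−0.014·0.1667) = 0.9977;  exp(−rT) = exp(−0.032·0.1667) = 0.9947
N(d₁) = N(-0.20) = 0.4207;  N(d₂) = N(-0.34) = 0.3669
C = 480·0.9977·0.4207 − 500·0.9947·0.3669 = 201.4715 − 182.4777 = 18.9938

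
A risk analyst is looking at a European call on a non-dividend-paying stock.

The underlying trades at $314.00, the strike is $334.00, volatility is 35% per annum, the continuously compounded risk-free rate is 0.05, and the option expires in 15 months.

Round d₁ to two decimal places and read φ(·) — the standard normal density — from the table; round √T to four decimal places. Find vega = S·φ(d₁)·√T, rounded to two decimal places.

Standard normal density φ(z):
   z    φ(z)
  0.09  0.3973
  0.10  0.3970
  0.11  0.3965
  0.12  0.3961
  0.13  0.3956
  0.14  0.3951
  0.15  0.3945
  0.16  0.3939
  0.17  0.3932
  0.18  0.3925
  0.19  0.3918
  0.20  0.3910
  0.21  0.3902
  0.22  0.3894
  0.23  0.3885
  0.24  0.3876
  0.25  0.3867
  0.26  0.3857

σ√T = 0.35 × 1.1180 = 0.3913
ln(S/K) + (r + σ²/2)T = ln(314/334) + (0.05 + 0.35²/2)·1.25 = -0.0617 + 0.1391 = 0.0773
d₁ = 0.0773 / 0.3913 = 0.1976 ⇒ 0.20
√T = √1.25 = 1.1180
φ(d₁) = φ(0.20) = 0.3910
vega = S·φ(d₁)·√T = 314·0.3910·1.1180 = 137.2613

137.26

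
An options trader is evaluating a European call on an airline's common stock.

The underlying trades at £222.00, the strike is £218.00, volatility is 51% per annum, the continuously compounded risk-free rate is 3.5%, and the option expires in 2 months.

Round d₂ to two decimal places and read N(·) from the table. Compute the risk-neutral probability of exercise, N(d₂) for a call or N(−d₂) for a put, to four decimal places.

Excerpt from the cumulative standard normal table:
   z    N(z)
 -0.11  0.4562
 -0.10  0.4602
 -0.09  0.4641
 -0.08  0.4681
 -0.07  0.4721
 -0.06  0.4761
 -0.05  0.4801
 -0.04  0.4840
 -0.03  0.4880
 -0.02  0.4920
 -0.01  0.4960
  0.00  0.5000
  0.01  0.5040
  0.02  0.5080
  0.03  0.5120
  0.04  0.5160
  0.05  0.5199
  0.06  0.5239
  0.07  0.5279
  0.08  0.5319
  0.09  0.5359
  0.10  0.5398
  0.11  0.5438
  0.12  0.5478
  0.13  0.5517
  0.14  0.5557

σ√T = 0.51·√0.1667 = 0.2082
d₁ = [ln(222/218) + (0.035 + ½·0.51²)·0.1667] / (σ√T) = (0.0182 + 0.0275) / 0.2082 = 0.2194 → 0.22
d₂ = 0.2194 − 0.2082 = 0.0112 → 0.01
Pr(exercise) under Q = N(d₂) = 0.5040

0.5040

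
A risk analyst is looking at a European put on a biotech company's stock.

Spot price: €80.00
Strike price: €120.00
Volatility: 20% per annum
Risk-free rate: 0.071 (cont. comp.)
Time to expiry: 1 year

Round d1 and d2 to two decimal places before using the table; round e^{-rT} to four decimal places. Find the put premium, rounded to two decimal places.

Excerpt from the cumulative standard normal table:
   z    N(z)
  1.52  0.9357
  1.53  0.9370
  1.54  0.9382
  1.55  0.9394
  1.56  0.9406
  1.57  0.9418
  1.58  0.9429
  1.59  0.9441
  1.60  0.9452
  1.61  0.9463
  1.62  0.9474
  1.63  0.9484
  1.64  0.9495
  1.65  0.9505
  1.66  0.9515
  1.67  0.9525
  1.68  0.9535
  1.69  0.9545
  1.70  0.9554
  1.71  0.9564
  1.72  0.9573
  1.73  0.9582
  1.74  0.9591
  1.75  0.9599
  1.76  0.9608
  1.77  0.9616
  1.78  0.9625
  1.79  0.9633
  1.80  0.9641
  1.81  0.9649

€32.14

T = 1;  σ√T = 0.2000
d₁ = [ln(80/120) + (0.071 + 0.2²/2)·1] / 0.2000 = [-0.4055 + 0.0910] / 0.2000 = -1.5723 → -1.57
d₂ = d₁ − σ√T = -1.5723 − 0.2000 = -1.7723 → -1.77
e^(−rT) = e^(−0.071·1) = 0.9315
N(−d₂) = N(1.77) = 0.9616;  N(−d₁) = N(1.57) = 0.9418
P = 120·0.9315·0.9616 − 80·0.9418 = 107.4876 − 75.3440 = 32.1436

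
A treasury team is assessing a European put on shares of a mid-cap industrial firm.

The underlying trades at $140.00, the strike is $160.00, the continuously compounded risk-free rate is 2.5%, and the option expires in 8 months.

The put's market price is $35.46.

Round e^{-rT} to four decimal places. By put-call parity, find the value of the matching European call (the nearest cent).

$18.10

e^(−rT) = e^(−0.025·0.6667) = 0.9835
Put-call parity: C − P = S − K·e^(−rT) = 140 − 160·0.9835 = 140 − 157.3600 = -17.3600
C = P + (C − P) = 35.46 + (-17.3600) = 18.1000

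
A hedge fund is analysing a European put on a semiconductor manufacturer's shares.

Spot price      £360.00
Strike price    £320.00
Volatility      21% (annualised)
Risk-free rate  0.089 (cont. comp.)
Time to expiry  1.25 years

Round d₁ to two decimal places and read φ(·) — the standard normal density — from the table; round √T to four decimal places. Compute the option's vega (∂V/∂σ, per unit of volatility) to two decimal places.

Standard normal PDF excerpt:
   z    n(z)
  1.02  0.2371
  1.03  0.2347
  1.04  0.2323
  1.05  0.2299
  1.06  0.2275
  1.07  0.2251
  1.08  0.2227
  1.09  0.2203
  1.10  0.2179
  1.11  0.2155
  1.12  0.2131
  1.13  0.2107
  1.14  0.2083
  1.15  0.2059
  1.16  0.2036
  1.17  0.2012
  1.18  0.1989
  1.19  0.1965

88.67

σ√T = 0.21·√1.25 = 0.2348
d₁ = [ln(360/320) + (0.089 + 0.21²/2)·1.25] / 0.2348 = [0.1178 + 0.1388] / 0.2348 = 1.0929 ⇒ 1.09
√T = √1.25 = 1.1180
φ(d₁) = φ(1.09) = 0.2203
vega = S·φ(d₁)·√T = 360·0.2203·1.1180 = 88.6663
(Call and put vega coincide under Black-Scholes.)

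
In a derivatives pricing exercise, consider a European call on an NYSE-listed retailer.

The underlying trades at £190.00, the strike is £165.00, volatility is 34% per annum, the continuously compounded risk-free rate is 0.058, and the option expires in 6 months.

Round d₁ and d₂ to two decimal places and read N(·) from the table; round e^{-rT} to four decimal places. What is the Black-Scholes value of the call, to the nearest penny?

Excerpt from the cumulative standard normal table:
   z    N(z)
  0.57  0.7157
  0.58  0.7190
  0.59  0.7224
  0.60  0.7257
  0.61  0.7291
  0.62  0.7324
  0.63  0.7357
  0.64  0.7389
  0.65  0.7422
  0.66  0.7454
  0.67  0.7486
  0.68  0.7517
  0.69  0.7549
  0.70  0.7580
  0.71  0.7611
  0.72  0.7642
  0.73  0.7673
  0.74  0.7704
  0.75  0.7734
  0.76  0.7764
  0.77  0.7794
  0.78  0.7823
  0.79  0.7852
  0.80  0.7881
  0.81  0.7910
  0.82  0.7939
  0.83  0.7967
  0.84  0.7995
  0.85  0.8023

T = 0.5;  σ√T = 0.2404
d₁ = [ln(190/165) + (0.058 + 0.34²/2)·0.5] / 0.2404 = [0.1411 + 0.0579] / 0.2404 = 0.8276 which rounds to 0.83
d₂ = d₁ − σ√T = 0.8276 − 0.2404 = 0.5872 which rounds to 0.59
exp(−rT) = exp(−0.058·0.5) = 0.9714
C = 190·N(0.83) − 165·0.9714·N(0.59) = 190·0.7967 − 165·0.9714·0.7224 = 151.3730 − 115.7870 = 35.5860

£35.59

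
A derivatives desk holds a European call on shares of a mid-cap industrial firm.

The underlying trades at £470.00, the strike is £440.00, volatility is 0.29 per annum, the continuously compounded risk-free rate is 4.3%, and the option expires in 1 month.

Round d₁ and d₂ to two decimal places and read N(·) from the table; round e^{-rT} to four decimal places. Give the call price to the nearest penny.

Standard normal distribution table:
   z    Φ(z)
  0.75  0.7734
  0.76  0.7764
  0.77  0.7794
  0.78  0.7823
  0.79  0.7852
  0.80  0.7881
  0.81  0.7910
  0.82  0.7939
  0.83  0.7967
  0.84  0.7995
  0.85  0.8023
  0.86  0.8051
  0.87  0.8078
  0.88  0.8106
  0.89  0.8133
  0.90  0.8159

σ√T = 0.29 × 0.2887 = 0.0837
d₁ = [ln(470/440) + (0.043 + 0.29²/2)·0.08333] / 0.0837 = [0.0660 + 0.0071] / 0.0837 = 0.8725 ≈ 0.87
d₂ = d₁ − σ√T = 0.8725 − 0.0837 = 0.7888 ≈ 0.79
e^(−rT) = e^(−0.043·0.08333) = 0.9964
C = 470·N(0.87) − 440·0.9964·N(0.79) = 470·0.8078 − 440·0.9964·0.7852 = 379.6660 − 344.2442 = 35.4218

£35.42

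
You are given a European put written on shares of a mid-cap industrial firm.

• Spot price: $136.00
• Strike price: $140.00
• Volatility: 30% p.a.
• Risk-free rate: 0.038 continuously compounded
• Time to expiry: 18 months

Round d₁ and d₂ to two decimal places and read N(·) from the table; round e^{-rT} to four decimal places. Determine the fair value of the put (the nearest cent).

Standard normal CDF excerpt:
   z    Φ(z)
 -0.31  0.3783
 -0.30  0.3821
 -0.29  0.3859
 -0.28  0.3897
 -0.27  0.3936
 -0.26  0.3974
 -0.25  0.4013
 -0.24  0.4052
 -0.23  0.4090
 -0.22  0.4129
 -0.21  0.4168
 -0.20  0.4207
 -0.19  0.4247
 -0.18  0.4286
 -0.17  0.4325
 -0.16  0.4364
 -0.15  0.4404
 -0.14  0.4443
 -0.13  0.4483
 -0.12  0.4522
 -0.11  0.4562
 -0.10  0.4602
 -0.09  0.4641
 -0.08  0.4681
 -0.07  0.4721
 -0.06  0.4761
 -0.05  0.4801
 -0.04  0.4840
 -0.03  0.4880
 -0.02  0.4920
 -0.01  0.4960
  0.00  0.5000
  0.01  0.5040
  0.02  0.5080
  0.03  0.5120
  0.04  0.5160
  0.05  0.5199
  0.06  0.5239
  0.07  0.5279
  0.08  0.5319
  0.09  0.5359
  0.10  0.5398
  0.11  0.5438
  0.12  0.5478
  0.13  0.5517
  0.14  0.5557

T = 1.5;  σ√T = 0.3674
ln(S/K) + (r + σ²/2)T = ln(136/140) + (0.038 + 0.3²/2)·1.5 = -0.0290 + 0.1245 = 0.0955
d₁ = 0.0955 / 0.3674 = 0.2600 which rounds to 0.26
d₂ = d₁ − σ√T = 0.2600 − 0.3674 = -0.1075 which rounds to -0.11
e^(−rT) = e^(−0.038·1.5) = 0.9446
N(−d₂) = N(0.11) = 0.5438;  N(−d₁) = N(-0.26) = 0.3974
P = 140·0.9446·0.5438 − 136·0.3974 = 71.9143 − 54.0464 = 17.8679

$17.87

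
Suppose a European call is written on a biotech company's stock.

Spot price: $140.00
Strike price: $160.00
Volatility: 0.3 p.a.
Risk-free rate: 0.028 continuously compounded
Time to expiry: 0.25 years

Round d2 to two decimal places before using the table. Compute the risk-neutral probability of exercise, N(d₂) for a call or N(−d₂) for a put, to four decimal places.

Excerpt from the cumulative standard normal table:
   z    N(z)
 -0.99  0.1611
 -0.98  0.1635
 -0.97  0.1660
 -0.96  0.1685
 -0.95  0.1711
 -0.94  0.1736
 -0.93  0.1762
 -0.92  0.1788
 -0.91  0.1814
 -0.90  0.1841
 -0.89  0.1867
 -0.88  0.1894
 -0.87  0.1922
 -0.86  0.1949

σ√T = 0.3·√0.25 = 0.1500
d₁ = [ln(140/160) + (0.028 + 0.3²/2)·0.25] / 0.1500 = [-0.1335 + 0.0182] / 0.1500 = -0.7685 ⇒ -0.77
d₂ = d₁ − σ√T = -0.7685 − 0.1500 = -0.9185 ⇒ -0.92
Risk-neutral Pr[S_T > K] = N(d₂) = N(-0.92) = 0.1788

0.1788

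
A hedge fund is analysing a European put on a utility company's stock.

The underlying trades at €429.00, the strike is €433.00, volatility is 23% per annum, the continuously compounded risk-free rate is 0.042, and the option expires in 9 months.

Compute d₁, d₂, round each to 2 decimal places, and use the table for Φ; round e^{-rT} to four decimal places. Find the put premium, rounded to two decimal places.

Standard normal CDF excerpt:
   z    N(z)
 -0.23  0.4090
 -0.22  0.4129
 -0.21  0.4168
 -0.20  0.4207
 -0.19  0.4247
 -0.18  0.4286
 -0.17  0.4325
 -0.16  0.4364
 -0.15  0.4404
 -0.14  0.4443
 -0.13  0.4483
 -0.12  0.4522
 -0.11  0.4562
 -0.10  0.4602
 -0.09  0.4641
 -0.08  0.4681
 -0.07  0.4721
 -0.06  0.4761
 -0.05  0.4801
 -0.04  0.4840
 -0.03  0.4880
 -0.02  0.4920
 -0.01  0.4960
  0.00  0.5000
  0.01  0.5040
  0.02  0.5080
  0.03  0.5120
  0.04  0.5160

σ√T = 0.23·√0.75 = 0.1992
ln(S/K) + (r + σ²/2)T = ln(429/433) + (0.042 + 0.23²/2)·0.75 = -0.0093 + 0.0513 = 0.0421
d₁ = 0.0421 / 0.1992 = 0.2111 → 0.21
d₂ = d₁ − σ√T = 0.2111 − 0.1992 = 0.0120 → 0.01
e^(−rT) = e^(−0.042·0.75) = 0.9690
N(−d₂) = N(-0.01) = 0.4960;  N(−d₁) = N(-0.21) = 0.4168
P = 433·0.9690·0.4960 − 429·0.4168 = 208.1102 − 178.8072 = 29.3030

€29.30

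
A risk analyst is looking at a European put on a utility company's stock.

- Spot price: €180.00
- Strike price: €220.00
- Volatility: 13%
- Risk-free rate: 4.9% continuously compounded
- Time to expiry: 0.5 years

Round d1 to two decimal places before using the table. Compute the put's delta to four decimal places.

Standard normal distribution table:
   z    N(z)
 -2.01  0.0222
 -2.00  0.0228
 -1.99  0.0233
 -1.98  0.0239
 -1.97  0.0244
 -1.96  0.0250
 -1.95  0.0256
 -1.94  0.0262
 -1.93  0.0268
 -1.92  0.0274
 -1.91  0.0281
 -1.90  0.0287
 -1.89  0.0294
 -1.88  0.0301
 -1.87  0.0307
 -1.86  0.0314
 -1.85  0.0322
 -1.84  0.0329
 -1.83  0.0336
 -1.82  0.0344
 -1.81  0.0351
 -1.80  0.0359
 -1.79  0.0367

σ√T = 0.13·√0.5 = 0.0919
d₁ = [ln(180/220) + (0.049 + 0.13²/2)·0.5] / 0.0919 = [-0.2007 + 0.0287] / 0.0919 = -1.8705 which rounds to -1.87
N(d₁) = N(-1.87) = 0.0307
Δ_put = N(d₁) − 1 = 0.0307 − 1 = -0.9693

-0.9693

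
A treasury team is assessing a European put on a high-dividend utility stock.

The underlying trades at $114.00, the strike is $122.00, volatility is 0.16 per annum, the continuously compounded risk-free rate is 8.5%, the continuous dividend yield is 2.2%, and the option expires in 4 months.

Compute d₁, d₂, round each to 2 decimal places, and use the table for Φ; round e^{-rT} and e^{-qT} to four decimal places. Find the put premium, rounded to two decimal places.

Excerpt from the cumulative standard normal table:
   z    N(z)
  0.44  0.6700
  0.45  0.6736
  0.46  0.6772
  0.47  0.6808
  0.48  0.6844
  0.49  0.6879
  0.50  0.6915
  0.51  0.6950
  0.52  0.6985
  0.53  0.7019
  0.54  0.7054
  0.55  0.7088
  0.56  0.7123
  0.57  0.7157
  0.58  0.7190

σ√T = 0.16·√0.3333 = 0.0924
d₁ = [ln(114/122) + (0.085 − 0.022 + 0.16²/2)·0.3333] / 0.0924 = [-0.0678 + 0.0253] / 0.0924 = -0.4607 → -0.46
d₂ = d₁ − σ√T = -0.4607 − 0.0924 = -0.5531 → -0.55
exp(−qT) = exp(−0.022·0.3333) = 0.9927;  exp(−rT) = exp(−0.085·0.3333) = 0.9721
P = 122·0.9721·N(0.55) − 114·0.9927·N(0.46) = 122·0.9721·0.7088 − 114·0.9927·0.6772 = 84.0610 − 76.6372 = 7.4238

$7.42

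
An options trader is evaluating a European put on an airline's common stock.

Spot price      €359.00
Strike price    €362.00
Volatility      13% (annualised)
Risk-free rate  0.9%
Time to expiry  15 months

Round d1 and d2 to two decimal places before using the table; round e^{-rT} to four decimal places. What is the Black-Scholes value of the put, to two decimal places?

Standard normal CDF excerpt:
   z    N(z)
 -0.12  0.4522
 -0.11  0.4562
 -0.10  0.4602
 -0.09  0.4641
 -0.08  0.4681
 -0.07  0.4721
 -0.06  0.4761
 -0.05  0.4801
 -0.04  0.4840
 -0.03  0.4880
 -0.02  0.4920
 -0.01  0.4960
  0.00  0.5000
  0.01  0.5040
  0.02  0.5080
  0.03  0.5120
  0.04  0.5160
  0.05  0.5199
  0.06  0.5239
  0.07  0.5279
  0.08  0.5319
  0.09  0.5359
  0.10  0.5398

σ√T = 0.13·√1.25 = 0.1453
d₁ = [ln(359/362) + (0.009 + ½·0.13²)·1.25] / (σ√T) = (-0.0083 + 0.0218) / 0.1453 = 0.0928 → 0.09
d₂ = 0.0928 − 0.1453 = -0.0525 → -0.05
exp(−rT) = exp(−0.009·1.25) = 0.9888
N(−d₂) = N(0.05) = 0.5199;  N(−d₁) = N(-0.09) = 0.4641
P = 362·0.9888·0.5199 − 359·0.4641 = 186.0959 − 166.6119 = 19.4840

€19.48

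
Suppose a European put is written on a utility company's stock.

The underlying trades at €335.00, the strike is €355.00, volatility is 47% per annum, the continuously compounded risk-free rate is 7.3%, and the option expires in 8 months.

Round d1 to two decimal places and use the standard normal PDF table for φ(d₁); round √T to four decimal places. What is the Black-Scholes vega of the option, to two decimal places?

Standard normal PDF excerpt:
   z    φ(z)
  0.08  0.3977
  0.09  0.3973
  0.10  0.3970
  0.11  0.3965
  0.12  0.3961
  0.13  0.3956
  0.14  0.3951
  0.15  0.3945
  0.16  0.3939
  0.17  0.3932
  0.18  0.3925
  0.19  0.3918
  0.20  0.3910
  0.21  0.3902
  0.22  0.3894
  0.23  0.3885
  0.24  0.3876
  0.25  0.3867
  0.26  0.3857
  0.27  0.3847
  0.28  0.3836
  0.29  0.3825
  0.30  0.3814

107.55

σ√T = 0.47·√0.6667 = 0.3838
d₁ = [ln(335/355) + (0.073 + ½·0.47²)·0.6667] / (σ√T) = (-0.0580 + 0.1223) / 0.3838 = 0.1676 which rounds to 0.17
√T = √0.6667 = 0.8165
φ(d₁) = φ(0.17) = 0.3932
vega = S·φ(d₁)·√T = 335·0.3932·0.8165 = 107.5510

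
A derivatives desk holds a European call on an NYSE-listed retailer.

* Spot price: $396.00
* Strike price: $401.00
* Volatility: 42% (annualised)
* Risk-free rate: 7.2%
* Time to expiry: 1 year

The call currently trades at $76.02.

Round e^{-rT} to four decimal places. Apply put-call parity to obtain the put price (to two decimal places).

exp(−rT) = exp(−0.072·1) = 0.9305
Put-call parity: C − P = S − K·e^(−rT) = 396 − 401·0.9305 = 396 − 373.1305 = 22.8695
P = C − (C − P) = 76.02 − (22.8695) = 53.1505

$53.15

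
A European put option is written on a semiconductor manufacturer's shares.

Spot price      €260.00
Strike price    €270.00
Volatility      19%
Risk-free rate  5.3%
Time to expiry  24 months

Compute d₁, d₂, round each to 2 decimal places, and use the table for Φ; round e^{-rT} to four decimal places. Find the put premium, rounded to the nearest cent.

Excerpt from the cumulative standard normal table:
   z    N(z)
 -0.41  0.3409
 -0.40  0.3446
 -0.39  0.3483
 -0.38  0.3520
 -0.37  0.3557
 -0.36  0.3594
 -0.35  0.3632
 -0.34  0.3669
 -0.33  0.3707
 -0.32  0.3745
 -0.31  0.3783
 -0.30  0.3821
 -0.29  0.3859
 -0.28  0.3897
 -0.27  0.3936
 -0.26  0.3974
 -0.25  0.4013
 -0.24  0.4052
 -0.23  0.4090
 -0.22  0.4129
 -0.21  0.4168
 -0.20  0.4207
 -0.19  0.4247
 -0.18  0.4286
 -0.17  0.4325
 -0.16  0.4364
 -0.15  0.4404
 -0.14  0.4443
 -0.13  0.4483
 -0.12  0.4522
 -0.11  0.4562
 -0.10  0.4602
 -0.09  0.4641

€19.25

σ√T = 0.19·√2 = 0.2687
d₁ = [ln(260/270) + (0.053 + ½·0.19²)·2] / (σ√T) = (-0.0377 + 0.1421) / 0.2687 = 0.3884 → 0.39
d₂ = 0.3884 − 0.2687 = 0.1197 → 0.12
exp(−rT) = exp(−0.053·2) = 0.8994
P = 270·0.8994·N(-0.12) − 260·N(-0.39) = 270·0.8994·0.4522 − 260·0.3483 = 109.8113 − 90.5580 = 19.2533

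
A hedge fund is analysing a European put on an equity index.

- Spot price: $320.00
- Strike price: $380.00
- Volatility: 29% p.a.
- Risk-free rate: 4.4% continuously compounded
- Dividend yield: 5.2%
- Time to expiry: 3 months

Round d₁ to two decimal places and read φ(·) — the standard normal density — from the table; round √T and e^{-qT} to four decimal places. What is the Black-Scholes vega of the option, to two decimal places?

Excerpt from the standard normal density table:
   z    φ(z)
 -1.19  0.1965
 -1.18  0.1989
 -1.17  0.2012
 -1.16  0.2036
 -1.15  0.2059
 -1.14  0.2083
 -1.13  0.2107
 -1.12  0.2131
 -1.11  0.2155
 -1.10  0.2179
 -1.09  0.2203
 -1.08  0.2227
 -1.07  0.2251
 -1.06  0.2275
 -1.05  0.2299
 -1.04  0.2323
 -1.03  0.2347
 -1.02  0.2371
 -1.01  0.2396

σ√T = 0.29·√0.25 = 0.1450
d₁ = [ln(320/380) + (0.044 − 0.052 + 0.29²/2)·0.25] / 0.1450 = [-0.1719 + 0.0085] / 0.1450 = -1.1265 which rounds to -1.13
√T = √0.25 = 0.5000
φ(d₁) = φ(-1.13) = 0.2107
exp(−qT) = exp(−0.052·0.25) = 0.9871
vega = S·exp(−qT)·φ(d₁)·√T = 320·0.9871·0.2107·0.5000 = 33.2771

33.28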